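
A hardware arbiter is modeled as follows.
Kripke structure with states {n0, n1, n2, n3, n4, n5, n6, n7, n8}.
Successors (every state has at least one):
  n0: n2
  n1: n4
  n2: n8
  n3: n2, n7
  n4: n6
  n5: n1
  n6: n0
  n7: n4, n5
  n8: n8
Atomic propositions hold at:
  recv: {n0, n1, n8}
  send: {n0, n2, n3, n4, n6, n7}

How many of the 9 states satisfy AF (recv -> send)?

8

Sat(recv -> send) = {n0, n2, n3, n4, n5, n6, n7}
AF (recv -> send): least fixpoint, start Z0 = {n0, n2, n3, n4, n5, n6, n7}, add states with every successor in Z. Z1 = {n0, n1, n2, n3, n4, n5, n6, n7}; fixed.
Sat(AF (recv -> send)) = {n0, n1, n2, n3, n4, n5, n6, n7}
|Sat(AF (recv -> send))| = |{n0, n1, n2, n3, n4, n5, n6, n7}| = 8.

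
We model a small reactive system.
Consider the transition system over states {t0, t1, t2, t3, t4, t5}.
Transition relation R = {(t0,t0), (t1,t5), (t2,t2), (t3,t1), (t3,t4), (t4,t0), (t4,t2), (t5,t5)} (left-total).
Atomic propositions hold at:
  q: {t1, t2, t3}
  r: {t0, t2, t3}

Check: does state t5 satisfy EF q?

EF q: least fixpoint, start Z0 = {t1, t2, t3}, add states with some successor in Z. Z1 = {t1, t2, t3, t4}; fixed.
Sat(EF q) = {t1, t2, t3, t4}
t5 ∉ Sat(EF q) = {t1, t2, t3, t4}, so the formula does not hold at t5.

No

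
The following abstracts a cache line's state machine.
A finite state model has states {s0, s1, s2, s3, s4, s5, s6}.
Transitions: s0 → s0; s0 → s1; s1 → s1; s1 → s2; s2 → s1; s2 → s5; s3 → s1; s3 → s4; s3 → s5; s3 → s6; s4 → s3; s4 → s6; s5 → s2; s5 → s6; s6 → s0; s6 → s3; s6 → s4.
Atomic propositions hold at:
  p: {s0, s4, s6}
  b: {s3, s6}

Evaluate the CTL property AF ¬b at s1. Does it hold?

Yes

Sat(¬b) = {s0, s1, s2, s4, s5}
AF ¬b: least fixpoint, start Z0 = {s0, s1, s2, s4, s5}, add states with every successor in Z. Already a fixed point.
Sat(AF ¬b) = {s0, s1, s2, s4, s5}
s1 ∈ Sat(AF ¬b) = {s0, s1, s2, s4, s5}, so the formula holds at s1.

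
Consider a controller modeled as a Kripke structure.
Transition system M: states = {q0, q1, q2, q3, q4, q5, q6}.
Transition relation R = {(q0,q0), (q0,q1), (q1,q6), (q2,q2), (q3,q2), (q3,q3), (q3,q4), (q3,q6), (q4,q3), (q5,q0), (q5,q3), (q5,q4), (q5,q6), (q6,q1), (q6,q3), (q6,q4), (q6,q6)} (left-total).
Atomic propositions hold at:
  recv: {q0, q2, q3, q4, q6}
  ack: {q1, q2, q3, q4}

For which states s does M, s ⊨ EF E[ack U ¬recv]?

Sat(¬recv) = {q1, q5}
E[ack U ¬recv]: least fixpoint, start Z0 = Sat(¬recv) = {q1, q5}, add states in Sat(ack) with some successor in Z. Already a fixed point.
Sat(E[ack U ¬recv]) = {q1, q5}
EF E[ack U ¬recv]: least fixpoint, start Z0 = {q1, q5}, add states with some successor in Z. Z1 = {q0, q1, q5, q6}; Z2 = {q0, q1, q3, q5, q6}; Z3 = {q0, q1, q3, q4, q5, q6}; fixed.
Sat(EF E[ack U ¬recv]) = {q0, q1, q3, q4, q5, q6}

{q0, q1, q3, q4, q5, q6}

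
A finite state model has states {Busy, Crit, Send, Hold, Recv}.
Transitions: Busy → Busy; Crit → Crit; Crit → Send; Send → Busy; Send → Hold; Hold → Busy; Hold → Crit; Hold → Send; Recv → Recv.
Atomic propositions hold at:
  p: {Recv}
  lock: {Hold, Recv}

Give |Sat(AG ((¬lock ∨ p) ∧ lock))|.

1

Sat(¬lock) = {Busy, Crit, Send}
Sat(¬lock ∨ p) = {Busy, Crit, Send, Recv}
Sat((¬lock ∨ p) ∧ lock) = {Recv}
AG ((¬lock ∨ p) ∧ lock): greatest fixpoint, start Z0 = {Recv}, keep only states in Sat with every successor in Z. Already a fixed point.
Sat(AG ((¬lock ∨ p) ∧ lock)) = {Recv}
|Sat(AG ((¬lock ∨ p) ∧ lock))| = |{Recv}| = 1.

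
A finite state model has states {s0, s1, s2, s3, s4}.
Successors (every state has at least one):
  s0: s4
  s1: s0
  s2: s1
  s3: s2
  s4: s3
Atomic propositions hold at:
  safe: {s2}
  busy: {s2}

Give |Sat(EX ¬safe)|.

4

Sat(¬safe) = {s0, s1, s3, s4}
Sat(EX ¬safe) = {s : some successor in {s0, s1, s3, s4}} = {s0, s1, s2, s4}
|Sat(EX ¬safe)| = |{s0, s1, s2, s4}| = 4.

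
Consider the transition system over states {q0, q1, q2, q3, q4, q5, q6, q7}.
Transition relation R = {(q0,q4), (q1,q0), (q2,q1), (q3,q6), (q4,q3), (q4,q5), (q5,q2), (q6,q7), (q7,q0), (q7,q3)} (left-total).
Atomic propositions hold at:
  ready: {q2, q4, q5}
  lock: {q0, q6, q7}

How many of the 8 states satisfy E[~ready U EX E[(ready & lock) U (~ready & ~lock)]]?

Sat(~ready) = {q0, q1, q3, q6, q7}
Sat(ready & lock) = ∅
Sat(~lock) = {q1, q2, q3, q4, q5}
Sat(~ready & ~lock) = {q1, q3}
E[(ready & lock) U (~ready & ~lock)]: least fixpoint, start Z0 = Sat((~ready & ~lock)) = {q1, q3}, add states in Sat(ready & lock) with some successor in Z. Already a fixed point.
Sat(E[(ready & lock) U (~ready & ~lock)]) = {q1, q3}
Sat(EX E[(ready & lock) U (~ready & ~lock)]) = {s : some successor in {q1, q3}} = {q2, q4, q7}
E[~ready U EX E[(ready & lock) U (~ready & ~lock)]]: least fixpoint, start Z0 = Sat(EX E[(ready & lock) U (~ready & ~lock)]) = {q2, q4, q7}, add states in Sat(~ready) with some successor in Z. Z1 = {q0, q2, q4, q6, q7}; Z2 = {q0, q1, q2, q3, q4, q6, q7}; fixed.
Sat(E[~ready U EX E[(ready & lock) U (~ready & ~lock)]]) = {q0, q1, q2, q3, q4, q6, q7}
|Sat(E[~ready U EX E[(ready & lock) U (~ready & ~lock)]])| = |{q0, q1, q2, q3, q4, q6, q7}| = 7.

7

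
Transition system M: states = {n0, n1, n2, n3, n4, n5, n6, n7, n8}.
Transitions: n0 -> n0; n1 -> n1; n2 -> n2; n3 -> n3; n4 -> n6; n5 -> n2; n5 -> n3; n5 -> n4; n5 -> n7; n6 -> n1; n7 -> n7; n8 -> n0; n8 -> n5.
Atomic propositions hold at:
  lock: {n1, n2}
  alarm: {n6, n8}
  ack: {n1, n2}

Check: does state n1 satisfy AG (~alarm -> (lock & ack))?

Sat(~alarm) = {n0, n1, n2, n3, n4, n5, n7}
Sat(lock & ack) = {n1, n2}
Sat(~alarm -> (lock & ack)) = {n1, n2, n6, n8}
AG (~alarm -> (lock & ack)): greatest fixpoint, start Z0 = {n1, n2, n6, n8}, keep only states in Sat with every successor in Z. Z1 = {n1, n2, n6}; fixed.
Sat(AG (~alarm -> (lock & ack))) = {n1, n2, n6}
n1 ∈ Sat(AG (~alarm -> (lock & ack))) = {n1, n2, n6}, so the formula holds at n1.

Yes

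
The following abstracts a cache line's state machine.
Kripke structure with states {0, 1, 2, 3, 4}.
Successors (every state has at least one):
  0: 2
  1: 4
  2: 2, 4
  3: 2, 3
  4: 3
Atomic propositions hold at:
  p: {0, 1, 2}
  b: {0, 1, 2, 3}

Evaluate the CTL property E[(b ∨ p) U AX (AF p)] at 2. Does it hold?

Sat(b ∨ p) = {0, 1, 2, 3}
AF p: least fixpoint, start Z0 = {0, 1, 2}, add states with every successor in Z. Already a fixed point.
Sat(AF p) = {0, 1, 2}
Sat(AX (AF p)) = {s : every successor in {0, 1, 2}} = {0}
E[(b ∨ p) U AX (AF p)]: least fixpoint, start Z0 = Sat(AX (AF p)) = {0}, add states in Sat(b ∨ p) with some successor in Z. Already a fixed point.
Sat(E[(b ∨ p) U AX (AF p)]) = {0}
2 ∉ Sat(E[(b ∨ p) U AX (AF p)]) = {0}, so the formula does not hold at 2.

No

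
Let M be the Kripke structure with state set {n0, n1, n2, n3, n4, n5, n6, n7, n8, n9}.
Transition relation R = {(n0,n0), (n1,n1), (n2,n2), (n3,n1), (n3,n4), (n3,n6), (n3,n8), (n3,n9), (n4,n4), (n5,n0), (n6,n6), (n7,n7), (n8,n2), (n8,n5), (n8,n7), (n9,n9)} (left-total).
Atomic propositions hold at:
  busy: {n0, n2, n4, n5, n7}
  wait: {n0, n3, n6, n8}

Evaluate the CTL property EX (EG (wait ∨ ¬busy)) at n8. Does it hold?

No

Sat(¬busy) = {n1, n3, n6, n8, n9}
Sat(wait ∨ ¬busy) = {n0, n1, n3, n6, n8, n9}
EG (wait ∨ ¬busy): greatest fixpoint, start Z0 = {n0, n1, n3, n6, n8, n9}, keep only states in Sat with some successor in Z. Z1 = {n0, n1, n3, n6, n9}; fixed.
Sat(EG (wait ∨ ¬busy)) = {n0, n1, n3, n6, n9}
Sat(EX (EG (wait ∨ ¬busy))) = {s : some successor in {n0, n1, n3, n6, n9}} = {n0, n1, n3, n5, n6, n9}
n8 ∉ Sat(EX (EG (wait ∨ ¬busy))) = {n0, n1, n3, n5, n6, n9}, so the formula does not hold at n8.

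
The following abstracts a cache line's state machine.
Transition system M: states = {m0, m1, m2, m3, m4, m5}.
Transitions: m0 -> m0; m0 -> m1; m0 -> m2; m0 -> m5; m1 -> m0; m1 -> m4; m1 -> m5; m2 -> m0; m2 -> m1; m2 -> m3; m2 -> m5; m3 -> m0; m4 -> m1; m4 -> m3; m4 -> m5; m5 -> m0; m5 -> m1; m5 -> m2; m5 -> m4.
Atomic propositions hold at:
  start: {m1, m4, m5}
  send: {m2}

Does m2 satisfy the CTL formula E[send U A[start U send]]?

A[start U send]: least fixpoint, start Z0 = Sat(send) = {m2}, add states in Sat(start) with every successor in Z. Already a fixed point.
Sat(A[start U send]) = {m2}
E[send U A[start U send]]: least fixpoint, start Z0 = Sat(A[start U send]) = {m2}, add states in Sat(send) with some successor in Z. Already a fixed point.
Sat(E[send U A[start U send]]) = {m2}
m2 ∈ Sat(E[send U A[start U send]]) = {m2}, so the formula holds at m2.

Yes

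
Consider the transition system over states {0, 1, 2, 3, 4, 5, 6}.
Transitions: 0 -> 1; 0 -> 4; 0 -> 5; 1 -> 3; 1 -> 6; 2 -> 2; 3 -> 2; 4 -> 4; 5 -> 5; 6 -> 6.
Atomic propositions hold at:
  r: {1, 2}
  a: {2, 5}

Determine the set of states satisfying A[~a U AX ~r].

Sat(~a) = {0, 1, 3, 4, 6}
Sat(~r) = {0, 3, 4, 5, 6}
Sat(AX ~r) = {s : every successor in {0, 3, 4, 5, 6}} = {1, 4, 5, 6}
A[~a U AX ~r]: least fixpoint, start Z0 = Sat(AX ~r) = {1, 4, 5, 6}, add states in Sat(~a) with every successor in Z. Z1 = {0, 1, 4, 5, 6}; fixed.
Sat(A[~a U AX ~r]) = {0, 1, 4, 5, 6}

{0, 1, 4, 5, 6}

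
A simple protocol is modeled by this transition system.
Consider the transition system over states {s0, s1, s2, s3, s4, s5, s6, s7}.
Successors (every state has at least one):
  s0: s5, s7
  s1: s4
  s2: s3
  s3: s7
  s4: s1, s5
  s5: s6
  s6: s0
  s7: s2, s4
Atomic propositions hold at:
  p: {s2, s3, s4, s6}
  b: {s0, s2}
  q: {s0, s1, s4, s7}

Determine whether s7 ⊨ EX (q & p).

Yes

Sat(q & p) = {s4}
Sat(EX (q & p)) = {s : some successor in {s4}} = {s1, s7}
s7 ∈ Sat(EX (q & p)) = {s1, s7}, so the formula holds at s7.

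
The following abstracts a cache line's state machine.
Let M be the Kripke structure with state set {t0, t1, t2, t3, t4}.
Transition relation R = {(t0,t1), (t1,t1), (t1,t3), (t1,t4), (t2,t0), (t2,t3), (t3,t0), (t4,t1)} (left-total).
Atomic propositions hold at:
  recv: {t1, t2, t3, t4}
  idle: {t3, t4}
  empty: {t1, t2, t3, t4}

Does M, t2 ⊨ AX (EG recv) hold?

No

EG recv: greatest fixpoint, start Z0 = {t1, t2, t3, t4}, keep only states in Sat with some successor in Z. Z1 = {t1, t2, t4}; Z2 = {t1, t4}; fixed.
Sat(EG recv) = {t1, t4}
Sat(AX (EG recv)) = {s : every successor in {t1, t4}} = {t0, t4}
t2 ∉ Sat(AX (EG recv)) = {t0, t4}, so the formula does not hold at t2.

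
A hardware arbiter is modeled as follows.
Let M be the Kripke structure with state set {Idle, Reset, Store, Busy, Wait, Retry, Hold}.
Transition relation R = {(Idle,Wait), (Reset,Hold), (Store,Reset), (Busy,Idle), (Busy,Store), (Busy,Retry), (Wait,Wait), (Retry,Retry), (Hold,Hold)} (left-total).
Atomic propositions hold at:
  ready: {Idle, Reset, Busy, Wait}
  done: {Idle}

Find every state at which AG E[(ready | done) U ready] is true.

Sat(ready | done) = {Idle, Reset, Busy, Wait}
E[(ready | done) U ready]: least fixpoint, start Z0 = Sat(ready) = {Idle, Reset, Busy, Wait}, add states in Sat(ready | done) with some successor in Z. Already a fixed point.
Sat(E[(ready | done) U ready]) = {Idle, Reset, Busy, Wait}
AG E[(ready | done) U ready]: greatest fixpoint, start Z0 = {Idle, Reset, Busy, Wait}, keep only states in Sat with every successor in Z. Z1 = {Idle, Wait}; fixed.
Sat(AG E[(ready | done) U ready]) = {Idle, Wait}

{Idle, Wait}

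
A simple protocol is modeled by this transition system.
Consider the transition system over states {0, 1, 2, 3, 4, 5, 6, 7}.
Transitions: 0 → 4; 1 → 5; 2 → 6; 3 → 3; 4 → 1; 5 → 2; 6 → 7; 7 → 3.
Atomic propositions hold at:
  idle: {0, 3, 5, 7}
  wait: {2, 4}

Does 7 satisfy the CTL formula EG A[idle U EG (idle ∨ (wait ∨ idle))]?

Sat(wait ∨ idle) = {0, 2, 3, 4, 5, 7}
Sat(idle ∨ (wait ∨ idle)) = {0, 2, 3, 4, 5, 7}
EG (idle ∨ (wait ∨ idle)): greatest fixpoint, start Z0 = {0, 2, 3, 4, 5, 7}, keep only states in Sat with some successor in Z. Z1 = {0, 3, 5, 7}; Z2 = {3, 7}; fixed.
Sat(EG (idle ∨ (wait ∨ idle))) = {3, 7}
A[idle U EG (idle ∨ (wait ∨ idle))]: least fixpoint, start Z0 = Sat(EG (idle ∨ (wait ∨ idle))) = {3, 7}, add states in Sat(idle) with every successor in Z. Already a fixed point.
Sat(A[idle U EG (idle ∨ (wait ∨ idle))]) = {3, 7}
EG A[idle U EG (idle ∨ (wait ∨ idle))]: greatest fixpoint, start Z0 = {3, 7}, keep only states in Sat with some successor in Z. Already a fixed point.
Sat(EG A[idle U EG (idle ∨ (wait ∨ idle))]) = {3, 7}
7 ∈ Sat(EG A[idle U EG (idle ∨ (wait ∨ idle))]) = {3, 7}, so the formula holds at 7.

Yes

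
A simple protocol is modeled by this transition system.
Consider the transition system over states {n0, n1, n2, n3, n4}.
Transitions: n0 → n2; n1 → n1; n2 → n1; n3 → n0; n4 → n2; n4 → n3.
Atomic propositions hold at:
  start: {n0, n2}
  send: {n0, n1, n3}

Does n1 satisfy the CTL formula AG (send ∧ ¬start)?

Sat(¬start) = {n1, n3, n4}
Sat(send ∧ ¬start) = {n1, n3}
AG (send ∧ ¬start): greatest fixpoint, start Z0 = {n1, n3}, keep only states in Sat with every successor in Z. Z1 = {n1}; fixed.
Sat(AG (send ∧ ¬start)) = {n1}
n1 ∈ Sat(AG (send ∧ ¬start)) = {n1}, so the formula holds at n1.

Yes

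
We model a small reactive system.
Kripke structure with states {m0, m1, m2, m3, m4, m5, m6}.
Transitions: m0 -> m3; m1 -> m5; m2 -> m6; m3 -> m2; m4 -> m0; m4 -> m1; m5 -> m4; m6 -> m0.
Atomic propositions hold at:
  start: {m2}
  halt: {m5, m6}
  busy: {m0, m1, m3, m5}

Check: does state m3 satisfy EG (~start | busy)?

Sat(~start) = {m0, m1, m3, m4, m5, m6}
Sat(~start | busy) = {m0, m1, m3, m4, m5, m6}
EG (~start | busy): greatest fixpoint, start Z0 = {m0, m1, m3, m4, m5, m6}, keep only states in Sat with some successor in Z. Z1 = {m0, m1, m4, m5, m6}; Z2 = {m1, m4, m5, m6}; Z3 = {m1, m4, m5}; fixed.
Sat(EG (~start | busy)) = {m1, m4, m5}
m3 ∉ Sat(EG (~start | busy)) = {m1, m4, m5}, so the formula does not hold at m3.

No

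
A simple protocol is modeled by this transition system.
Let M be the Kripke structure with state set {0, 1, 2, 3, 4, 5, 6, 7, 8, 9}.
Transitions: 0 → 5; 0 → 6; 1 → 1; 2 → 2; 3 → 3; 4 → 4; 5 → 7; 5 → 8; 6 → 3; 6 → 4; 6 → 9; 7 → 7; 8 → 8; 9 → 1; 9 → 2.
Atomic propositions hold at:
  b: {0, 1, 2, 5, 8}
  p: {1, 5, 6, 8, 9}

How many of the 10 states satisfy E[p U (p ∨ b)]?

Sat(p ∨ b) = {0, 1, 2, 5, 6, 8, 9}
E[p U (p ∨ b)]: least fixpoint, start Z0 = Sat((p ∨ b)) = {0, 1, 2, 5, 6, 8, 9}, add states in Sat(p) with some successor in Z. Already a fixed point.
Sat(E[p U (p ∨ b)]) = {0, 1, 2, 5, 6, 8, 9}
|Sat(E[p U (p ∨ b)])| = |{0, 1, 2, 5, 6, 8, 9}| = 7.

7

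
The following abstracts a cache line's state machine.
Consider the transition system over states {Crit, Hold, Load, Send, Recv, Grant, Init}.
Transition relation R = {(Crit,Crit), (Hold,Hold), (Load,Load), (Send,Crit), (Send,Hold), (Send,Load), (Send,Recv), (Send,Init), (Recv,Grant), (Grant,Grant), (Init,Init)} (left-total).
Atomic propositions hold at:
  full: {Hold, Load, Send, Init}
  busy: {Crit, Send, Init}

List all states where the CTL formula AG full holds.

{Hold, Load, Init}

AG full: greatest fixpoint, start Z0 = {Hold, Load, Send, Init}, keep only states in Sat with every successor in Z. Z1 = {Hold, Load, Init}; fixed.
Sat(AG full) = {Hold, Load, Init}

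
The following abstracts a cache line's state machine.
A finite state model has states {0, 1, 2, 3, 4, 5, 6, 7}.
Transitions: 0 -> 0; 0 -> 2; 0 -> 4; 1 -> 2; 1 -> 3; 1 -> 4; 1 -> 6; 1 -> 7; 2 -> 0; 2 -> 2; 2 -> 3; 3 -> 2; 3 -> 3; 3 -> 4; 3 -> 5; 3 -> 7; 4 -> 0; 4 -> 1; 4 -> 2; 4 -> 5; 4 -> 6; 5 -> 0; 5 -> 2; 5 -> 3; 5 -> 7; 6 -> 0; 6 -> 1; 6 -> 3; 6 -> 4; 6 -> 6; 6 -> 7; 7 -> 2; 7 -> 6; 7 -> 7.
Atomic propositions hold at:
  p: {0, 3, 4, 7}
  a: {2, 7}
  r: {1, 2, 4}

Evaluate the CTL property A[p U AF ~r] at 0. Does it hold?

Sat(~r) = {0, 3, 5, 6, 7}
AF ~r: least fixpoint, start Z0 = {0, 3, 5, 6, 7}, add states with every successor in Z. Already a fixed point.
Sat(AF ~r) = {0, 3, 5, 6, 7}
A[p U AF ~r]: least fixpoint, start Z0 = Sat(AF ~r) = {0, 3, 5, 6, 7}, add states in Sat(p) with every successor in Z. Already a fixed point.
Sat(A[p U AF ~r]) = {0, 3, 5, 6, 7}
0 ∈ Sat(A[p U AF ~r]) = {0, 3, 5, 6, 7}, so the formula holds at 0.

Yes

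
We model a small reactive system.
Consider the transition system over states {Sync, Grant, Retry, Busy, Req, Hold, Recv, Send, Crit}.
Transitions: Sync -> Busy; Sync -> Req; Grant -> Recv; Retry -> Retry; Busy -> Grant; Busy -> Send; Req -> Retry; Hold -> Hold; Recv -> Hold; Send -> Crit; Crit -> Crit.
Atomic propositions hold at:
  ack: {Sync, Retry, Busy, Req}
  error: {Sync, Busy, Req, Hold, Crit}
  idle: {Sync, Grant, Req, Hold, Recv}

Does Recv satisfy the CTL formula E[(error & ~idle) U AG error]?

Sat(~idle) = {Retry, Busy, Send, Crit}
Sat(error & ~idle) = {Busy, Crit}
AG error: greatest fixpoint, start Z0 = {Sync, Busy, Req, Hold, Crit}, keep only states in Sat with every successor in Z. Z1 = {Sync, Hold, Crit}; Z2 = {Hold, Crit}; fixed.
Sat(AG error) = {Hold, Crit}
E[(error & ~idle) U AG error]: least fixpoint, start Z0 = Sat(AG error) = {Hold, Crit}, add states in Sat(error & ~idle) with some successor in Z. Already a fixed point.
Sat(E[(error & ~idle) U AG error]) = {Hold, Crit}
Recv ∉ Sat(E[(error & ~idle) U AG error]) = {Hold, Crit}, so the formula does not hold at Recv.

No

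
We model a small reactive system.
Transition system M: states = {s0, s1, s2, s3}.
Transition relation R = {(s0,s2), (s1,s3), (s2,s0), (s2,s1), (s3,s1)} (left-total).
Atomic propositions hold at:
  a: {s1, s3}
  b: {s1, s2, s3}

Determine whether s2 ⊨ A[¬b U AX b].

No

Sat(¬b) = {s0}
Sat(AX b) = {s : every successor in {s1, s2, s3}} = {s0, s1, s3}
A[¬b U AX b]: least fixpoint, start Z0 = Sat(AX b) = {s0, s1, s3}, add states in Sat(¬b) with every successor in Z. Already a fixed point.
Sat(A[¬b U AX b]) = {s0, s1, s3}
s2 ∉ Sat(A[¬b U AX b]) = {s0, s1, s3}, so the formula does not hold at s2.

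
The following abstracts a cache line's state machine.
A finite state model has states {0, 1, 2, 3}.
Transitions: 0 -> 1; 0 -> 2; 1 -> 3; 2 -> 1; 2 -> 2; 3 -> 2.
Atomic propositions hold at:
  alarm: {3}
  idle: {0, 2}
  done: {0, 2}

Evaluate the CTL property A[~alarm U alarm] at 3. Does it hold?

Sat(~alarm) = {0, 1, 2}
A[~alarm U alarm]: least fixpoint, start Z0 = Sat(alarm) = {3}, add states in Sat(~alarm) with every successor in Z. Z1 = {1, 3}; fixed.
Sat(A[~alarm U alarm]) = {1, 3}
3 ∈ Sat(A[~alarm U alarm]) = {1, 3}, so the formula holds at 3.

Yes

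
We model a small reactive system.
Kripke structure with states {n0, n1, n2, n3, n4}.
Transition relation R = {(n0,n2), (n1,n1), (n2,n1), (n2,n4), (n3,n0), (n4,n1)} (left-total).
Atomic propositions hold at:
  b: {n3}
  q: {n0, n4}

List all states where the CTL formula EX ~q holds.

{n0, n1, n2, n4}

Sat(~q) = {n1, n2, n3}
Sat(EX ~q) = {s : some successor in {n1, n2, n3}} = {n0, n1, n2, n4}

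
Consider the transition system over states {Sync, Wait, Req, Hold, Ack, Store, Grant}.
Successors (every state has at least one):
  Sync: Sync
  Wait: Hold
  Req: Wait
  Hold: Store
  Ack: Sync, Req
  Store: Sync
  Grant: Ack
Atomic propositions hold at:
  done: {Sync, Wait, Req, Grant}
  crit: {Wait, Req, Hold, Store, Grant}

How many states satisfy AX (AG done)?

AG done: greatest fixpoint, start Z0 = {Sync, Wait, Req, Grant}, keep only states in Sat with every successor in Z. Z1 = {Sync, Req}; Z2 = {Sync}; fixed.
Sat(AG done) = {Sync}
Sat(AX (AG done)) = {s : every successor in {Sync}} = {Sync, Store}
|Sat(AX (AG done))| = |{Sync, Store}| = 2.

2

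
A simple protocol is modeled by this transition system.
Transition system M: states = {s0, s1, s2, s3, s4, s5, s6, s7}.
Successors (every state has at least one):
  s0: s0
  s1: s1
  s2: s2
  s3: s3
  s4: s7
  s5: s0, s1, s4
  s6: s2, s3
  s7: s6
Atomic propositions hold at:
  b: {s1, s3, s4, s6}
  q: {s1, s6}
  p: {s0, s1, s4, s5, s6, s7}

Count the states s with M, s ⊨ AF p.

6

AF p: least fixpoint, start Z0 = {s0, s1, s4, s5, s6, s7}, add states with every successor in Z. Already a fixed point.
Sat(AF p) = {s0, s1, s4, s5, s6, s7}
|Sat(AF p)| = |{s0, s1, s4, s5, s6, s7}| = 6.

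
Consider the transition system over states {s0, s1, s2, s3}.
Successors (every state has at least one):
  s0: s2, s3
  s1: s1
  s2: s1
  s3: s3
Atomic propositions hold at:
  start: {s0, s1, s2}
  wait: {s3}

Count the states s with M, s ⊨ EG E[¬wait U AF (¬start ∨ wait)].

2

Sat(¬wait) = {s0, s1, s2}
Sat(¬start) = {s3}
Sat(¬start ∨ wait) = {s3}
AF (¬start ∨ wait): least fixpoint, start Z0 = {s3}, add states with every successor in Z. Already a fixed point.
Sat(AF (¬start ∨ wait)) = {s3}
E[¬wait U AF (¬start ∨ wait)]: least fixpoint, start Z0 = Sat(AF (¬start ∨ wait)) = {s3}, add states in Sat(¬wait) with some successor in Z. Z1 = {s0, s3}; fixed.
Sat(E[¬wait U AF (¬start ∨ wait)]) = {s0, s3}
EG E[¬wait U AF (¬start ∨ wait)]: greatest fixpoint, start Z0 = {s0, s3}, keep only states in Sat with some successor in Z. Already a fixed point.
Sat(EG E[¬wait U AF (¬start ∨ wait)]) = {s0, s3}
|Sat(EG E[¬wait U AF (¬start ∨ wait)])| = |{s0, s3}| = 2.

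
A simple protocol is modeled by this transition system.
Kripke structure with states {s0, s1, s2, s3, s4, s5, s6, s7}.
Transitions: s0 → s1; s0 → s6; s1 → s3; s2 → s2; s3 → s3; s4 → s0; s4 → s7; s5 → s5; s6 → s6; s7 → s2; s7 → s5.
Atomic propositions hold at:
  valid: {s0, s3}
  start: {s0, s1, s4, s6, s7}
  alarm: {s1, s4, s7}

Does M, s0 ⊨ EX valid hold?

Sat(EX valid) = {s : some successor in {s0, s3}} = {s1, s3, s4}
s0 ∉ Sat(EX valid) = {s1, s3, s4}, so the formula does not hold at s0.

No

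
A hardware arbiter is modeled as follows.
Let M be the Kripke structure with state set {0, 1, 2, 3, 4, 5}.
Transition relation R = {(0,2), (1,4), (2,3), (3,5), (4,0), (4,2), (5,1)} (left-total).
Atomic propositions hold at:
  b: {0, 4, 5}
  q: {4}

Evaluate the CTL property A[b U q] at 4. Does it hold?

Yes

A[b U q]: least fixpoint, start Z0 = Sat(q) = {4}, add states in Sat(b) with every successor in Z. Already a fixed point.
Sat(A[b U q]) = {4}
4 ∈ Sat(A[b U q]) = {4}, so the formula holds at 4.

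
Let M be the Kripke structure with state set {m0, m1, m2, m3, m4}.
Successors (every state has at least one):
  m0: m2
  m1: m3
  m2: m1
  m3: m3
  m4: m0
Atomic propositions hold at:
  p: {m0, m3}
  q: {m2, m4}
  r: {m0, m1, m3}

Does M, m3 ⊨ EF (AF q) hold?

AF q: least fixpoint, start Z0 = {m2, m4}, add states with every successor in Z. Z1 = {m0, m2, m4}; fixed.
Sat(AF q) = {m0, m2, m4}
EF (AF q): least fixpoint, start Z0 = {m0, m2, m4}, add states with some successor in Z. Already a fixed point.
Sat(EF (AF q)) = {m0, m2, m4}
m3 ∉ Sat(EF (AF q)) = {m0, m2, m4}, so the formula does not hold at m3.

No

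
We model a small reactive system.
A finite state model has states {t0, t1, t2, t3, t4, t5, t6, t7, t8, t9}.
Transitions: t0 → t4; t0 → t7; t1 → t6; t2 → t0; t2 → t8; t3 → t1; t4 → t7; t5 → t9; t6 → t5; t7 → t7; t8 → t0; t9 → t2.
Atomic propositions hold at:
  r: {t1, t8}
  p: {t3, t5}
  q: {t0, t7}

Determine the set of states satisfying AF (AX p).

{t1, t3, t6}

Sat(AX p) = {s : every successor in {t3, t5}} = {t6}
AF (AX p): least fixpoint, start Z0 = {t6}, add states with every successor in Z. Z1 = {t1, t6}; Z2 = {t1, t3, t6}; fixed.
Sat(AF (AX p)) = {t1, t3, t6}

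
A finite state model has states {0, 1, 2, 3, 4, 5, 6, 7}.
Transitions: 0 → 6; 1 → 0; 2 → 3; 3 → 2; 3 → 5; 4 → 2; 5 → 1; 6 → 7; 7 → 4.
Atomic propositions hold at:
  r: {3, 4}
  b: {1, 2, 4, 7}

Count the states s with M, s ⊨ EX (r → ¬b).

Sat(¬b) = {0, 3, 5, 6}
Sat(r → ¬b) = {0, 1, 2, 3, 5, 6, 7}
Sat(EX (r → ¬b)) = {s : some successor in {0, 1, 2, 3, 5, 6, 7}} = {0, 1, 2, 3, 4, 5, 6}
|Sat(EX (r → ¬b))| = |{0, 1, 2, 3, 4, 5, 6}| = 7.

7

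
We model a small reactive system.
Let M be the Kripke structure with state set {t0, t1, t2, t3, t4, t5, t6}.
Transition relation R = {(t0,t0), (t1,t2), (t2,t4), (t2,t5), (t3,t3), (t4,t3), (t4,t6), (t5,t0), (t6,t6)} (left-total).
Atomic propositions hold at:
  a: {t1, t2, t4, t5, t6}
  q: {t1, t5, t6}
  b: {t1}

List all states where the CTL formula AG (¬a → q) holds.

Sat(¬a) = {t0, t3}
Sat(¬a → q) = {t1, t2, t4, t5, t6}
AG (¬a → q): greatest fixpoint, start Z0 = {t1, t2, t4, t5, t6}, keep only states in Sat with every successor in Z. Z1 = {t1, t2, t6}; Z2 = {t1, t6}; Z3 = {t6}; fixed.
Sat(AG (¬a → q)) = {t6}

{t6}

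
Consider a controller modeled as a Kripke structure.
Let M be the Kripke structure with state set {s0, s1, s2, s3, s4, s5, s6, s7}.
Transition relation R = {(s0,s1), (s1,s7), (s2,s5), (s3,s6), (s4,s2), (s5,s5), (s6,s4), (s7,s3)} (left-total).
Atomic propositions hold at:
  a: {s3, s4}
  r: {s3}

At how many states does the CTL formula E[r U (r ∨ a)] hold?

Sat(r ∨ a) = {s3, s4}
E[r U (r ∨ a)]: least fixpoint, start Z0 = Sat((r ∨ a)) = {s3, s4}, add states in Sat(r) with some successor in Z. Already a fixed point.
Sat(E[r U (r ∨ a)]) = {s3, s4}
|Sat(E[r U (r ∨ a)])| = |{s3, s4}| = 2.

2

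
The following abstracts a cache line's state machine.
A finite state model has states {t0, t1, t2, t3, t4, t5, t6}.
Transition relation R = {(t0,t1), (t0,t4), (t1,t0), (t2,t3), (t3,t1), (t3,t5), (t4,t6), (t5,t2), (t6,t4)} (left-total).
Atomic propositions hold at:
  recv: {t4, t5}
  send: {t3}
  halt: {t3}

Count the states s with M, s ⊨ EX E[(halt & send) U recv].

4

Sat(halt & send) = {t3}
E[(halt & send) U recv]: least fixpoint, start Z0 = Sat(recv) = {t4, t5}, add states in Sat(halt & send) with some successor in Z. Z1 = {t3, t4, t5}; fixed.
Sat(E[(halt & send) U recv]) = {t3, t4, t5}
Sat(EX E[(halt & send) U recv]) = {s : some successor in {t3, t4, t5}} = {t0, t2, t3, t6}
|Sat(EX E[(halt & send) U recv])| = |{t0, t2, t3, t6}| = 4.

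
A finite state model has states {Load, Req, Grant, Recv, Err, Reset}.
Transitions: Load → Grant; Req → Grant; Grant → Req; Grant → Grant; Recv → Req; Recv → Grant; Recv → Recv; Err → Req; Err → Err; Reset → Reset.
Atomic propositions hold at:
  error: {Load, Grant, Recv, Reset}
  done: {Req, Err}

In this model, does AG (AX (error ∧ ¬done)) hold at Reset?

Yes

Sat(¬done) = {Load, Grant, Recv, Reset}
Sat(error ∧ ¬done) = {Load, Grant, Recv, Reset}
Sat(AX (error ∧ ¬done)) = {s : every successor in {Load, Grant, Recv, Reset}} = {Load, Req, Reset}
AG (AX (error ∧ ¬done)): greatest fixpoint, start Z0 = {Load, Req, Reset}, keep only states in Sat with every successor in Z. Z1 = {Reset}; fixed.
Sat(AG (AX (error ∧ ¬done))) = {Reset}
Reset ∈ Sat(AG (AX (error ∧ ¬done))) = {Reset}, so the formula holds at Reset.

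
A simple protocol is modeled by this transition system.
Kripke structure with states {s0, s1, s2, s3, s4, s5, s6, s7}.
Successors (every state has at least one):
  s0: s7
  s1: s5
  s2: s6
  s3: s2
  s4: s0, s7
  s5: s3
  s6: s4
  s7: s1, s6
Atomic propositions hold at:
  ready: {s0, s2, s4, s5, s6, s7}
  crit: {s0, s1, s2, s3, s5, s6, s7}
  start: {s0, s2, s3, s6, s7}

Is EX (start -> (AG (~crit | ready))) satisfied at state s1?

Sat(~crit) = {s4}
Sat(~crit | ready) = {s0, s2, s4, s5, s6, s7}
AG (~crit | ready): greatest fixpoint, start Z0 = {s0, s2, s4, s5, s6, s7}, keep only states in Sat with every successor in Z. Z1 = {s0, s2, s4, s6}; Z2 = {s2, s6}; Z3 = {s2}; Z4 = ∅; fixed.
Sat(AG (~crit | ready)) = ∅
Sat(start -> (AG (~crit | ready))) = {s1, s4, s5}
Sat(EX (start -> (AG (~crit | ready)))) = {s : some successor in {s1, s4, s5}} = {s1, s6, s7}
s1 ∈ Sat(EX (start -> (AG (~crit | ready)))) = {s1, s6, s7}, so the formula holds at s1.

Yes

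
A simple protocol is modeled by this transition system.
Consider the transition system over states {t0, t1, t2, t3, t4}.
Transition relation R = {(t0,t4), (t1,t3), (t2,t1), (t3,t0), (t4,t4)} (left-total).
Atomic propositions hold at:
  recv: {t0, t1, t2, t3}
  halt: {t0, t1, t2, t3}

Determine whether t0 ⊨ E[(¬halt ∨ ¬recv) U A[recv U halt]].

Sat(¬halt) = {t4}
Sat(¬recv) = {t4}
Sat(¬halt ∨ ¬recv) = {t4}
A[recv U halt]: least fixpoint, start Z0 = Sat(halt) = {t0, t1, t2, t3}, add states in Sat(recv) with every successor in Z. Already a fixed point.
Sat(A[recv U halt]) = {t0, t1, t2, t3}
E[(¬halt ∨ ¬recv) U A[recv U halt]]: least fixpoint, start Z0 = Sat(A[recv U halt]) = {t0, t1, t2, t3}, add states in Sat(¬halt ∨ ¬recv) with some successor in Z. Already a fixed point.
Sat(E[(¬halt ∨ ¬recv) U A[recv U halt]]) = {t0, t1, t2, t3}
t0 ∈ Sat(E[(¬halt ∨ ¬recv) U A[recv U halt]]) = {t0, t1, t2, t3}, so the formula holds at t0.

Yes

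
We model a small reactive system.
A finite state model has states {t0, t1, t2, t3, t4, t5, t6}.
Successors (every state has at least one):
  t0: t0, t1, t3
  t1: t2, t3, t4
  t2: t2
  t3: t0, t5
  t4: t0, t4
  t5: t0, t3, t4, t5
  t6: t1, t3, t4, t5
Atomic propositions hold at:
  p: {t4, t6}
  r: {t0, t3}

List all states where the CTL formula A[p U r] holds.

{t0, t3}

A[p U r]: least fixpoint, start Z0 = Sat(r) = {t0, t3}, add states in Sat(p) with every successor in Z. Already a fixed point.
Sat(A[p U r]) = {t0, t3}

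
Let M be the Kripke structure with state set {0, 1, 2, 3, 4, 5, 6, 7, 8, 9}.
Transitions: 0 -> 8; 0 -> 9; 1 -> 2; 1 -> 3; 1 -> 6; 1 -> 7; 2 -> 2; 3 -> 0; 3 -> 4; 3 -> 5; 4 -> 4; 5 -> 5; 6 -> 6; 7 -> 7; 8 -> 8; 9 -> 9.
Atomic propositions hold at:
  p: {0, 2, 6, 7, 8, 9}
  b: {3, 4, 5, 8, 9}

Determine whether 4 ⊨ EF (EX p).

Sat(EX p) = {s : some successor in {0, 2, 6, 7, 8, 9}} = {0, 1, 2, 3, 6, 7, 8, 9}
EF (EX p): least fixpoint, start Z0 = {0, 1, 2, 3, 6, 7, 8, 9}, add states with some successor in Z. Already a fixed point.
Sat(EF (EX p)) = {0, 1, 2, 3, 6, 7, 8, 9}
4 ∉ Sat(EF (EX p)) = {0, 1, 2, 3, 6, 7, 8, 9}, so the formula does not hold at 4.

No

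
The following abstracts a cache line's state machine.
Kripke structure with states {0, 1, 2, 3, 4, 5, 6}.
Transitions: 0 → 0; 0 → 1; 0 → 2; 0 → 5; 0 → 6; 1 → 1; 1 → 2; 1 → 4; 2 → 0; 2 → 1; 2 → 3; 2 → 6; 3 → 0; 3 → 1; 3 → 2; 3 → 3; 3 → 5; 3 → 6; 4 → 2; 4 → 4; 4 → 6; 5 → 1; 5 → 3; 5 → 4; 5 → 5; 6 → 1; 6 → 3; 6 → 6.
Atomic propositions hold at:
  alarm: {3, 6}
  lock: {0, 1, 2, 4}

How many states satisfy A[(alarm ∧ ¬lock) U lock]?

4

Sat(¬lock) = {3, 5, 6}
Sat(alarm ∧ ¬lock) = {3, 6}
A[(alarm ∧ ¬lock) U lock]: least fixpoint, start Z0 = Sat(lock) = {0, 1, 2, 4}, add states in Sat(alarm ∧ ¬lock) with every successor in Z. Already a fixed point.
Sat(A[(alarm ∧ ¬lock) U lock]) = {0, 1, 2, 4}
|Sat(A[(alarm ∧ ¬lock) U lock])| = |{0, 1, 2, 4}| = 4.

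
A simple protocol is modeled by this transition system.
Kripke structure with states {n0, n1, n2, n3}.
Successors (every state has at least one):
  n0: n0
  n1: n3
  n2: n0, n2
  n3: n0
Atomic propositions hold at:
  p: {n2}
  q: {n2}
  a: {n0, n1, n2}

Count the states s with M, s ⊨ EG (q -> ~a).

Sat(~a) = {n3}
Sat(q -> ~a) = {n0, n1, n3}
EG (q -> ~a): greatest fixpoint, start Z0 = {n0, n1, n3}, keep only states in Sat with some successor in Z. Already a fixed point.
Sat(EG (q -> ~a)) = {n0, n1, n3}
|Sat(EG (q -> ~a))| = |{n0, n1, n3}| = 3.

3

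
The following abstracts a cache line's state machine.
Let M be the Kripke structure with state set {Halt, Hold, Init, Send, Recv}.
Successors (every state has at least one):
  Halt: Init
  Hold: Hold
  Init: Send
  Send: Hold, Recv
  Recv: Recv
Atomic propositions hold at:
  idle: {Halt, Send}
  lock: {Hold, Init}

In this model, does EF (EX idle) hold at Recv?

Sat(EX idle) = {s : some successor in {Halt, Send}} = {Init}
EF (EX idle): least fixpoint, start Z0 = {Init}, add states with some successor in Z. Z1 = {Halt, Init}; fixed.
Sat(EF (EX idle)) = {Halt, Init}
Recv ∉ Sat(EF (EX idle)) = {Halt, Init}, so the formula does not hold at Recv.

No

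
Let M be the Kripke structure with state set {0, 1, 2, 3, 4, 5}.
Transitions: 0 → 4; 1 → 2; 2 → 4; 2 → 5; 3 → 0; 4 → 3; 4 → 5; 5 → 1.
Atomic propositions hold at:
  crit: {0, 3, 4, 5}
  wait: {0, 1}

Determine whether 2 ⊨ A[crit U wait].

No

A[crit U wait]: least fixpoint, start Z0 = Sat(wait) = {0, 1}, add states in Sat(crit) with every successor in Z. Z1 = {0, 1, 3, 5}; Z2 = {0, 1, 3, 4, 5}; fixed.
Sat(A[crit U wait]) = {0, 1, 3, 4, 5}
2 ∉ Sat(A[crit U wait]) = {0, 1, 3, 4, 5}, so the formula does not hold at 2.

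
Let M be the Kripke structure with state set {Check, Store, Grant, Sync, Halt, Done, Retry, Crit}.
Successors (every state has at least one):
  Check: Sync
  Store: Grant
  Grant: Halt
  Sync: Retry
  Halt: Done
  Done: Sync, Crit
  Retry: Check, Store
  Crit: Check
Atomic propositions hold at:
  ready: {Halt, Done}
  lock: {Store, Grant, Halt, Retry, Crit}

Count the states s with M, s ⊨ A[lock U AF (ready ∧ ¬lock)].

4

Sat(¬lock) = {Check, Sync, Done}
Sat(ready ∧ ¬lock) = {Done}
AF (ready ∧ ¬lock): least fixpoint, start Z0 = {Done}, add states with every successor in Z. Z1 = {Halt, Done}; Z2 = {Grant, Halt, Done}; Z3 = {Store, Grant, Halt, Done}; fixed.
Sat(AF (ready ∧ ¬lock)) = {Store, Grant, Halt, Done}
A[lock U AF (ready ∧ ¬lock)]: least fixpoint, start Z0 = Sat(AF (ready ∧ ¬lock)) = {Store, Grant, Halt, Done}, add states in Sat(lock) with every successor in Z. Already a fixed point.
Sat(A[lock U AF (ready ∧ ¬lock)]) = {Store, Grant, Halt, Done}
|Sat(A[lock U AF (ready ∧ ¬lock)])| = |{Store, Grant, Halt, Done}| = 4.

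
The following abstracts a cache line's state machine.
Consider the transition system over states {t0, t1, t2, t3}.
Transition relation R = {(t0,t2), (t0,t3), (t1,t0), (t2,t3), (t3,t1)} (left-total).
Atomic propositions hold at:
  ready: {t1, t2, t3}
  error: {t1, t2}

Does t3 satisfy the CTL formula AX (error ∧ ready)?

Sat(error ∧ ready) = {t1, t2}
Sat(AX (error ∧ ready)) = {s : every successor in {t1, t2}} = {t3}
t3 ∈ Sat(AX (error ∧ ready)) = {t3}, so the formula holds at t3.

Yes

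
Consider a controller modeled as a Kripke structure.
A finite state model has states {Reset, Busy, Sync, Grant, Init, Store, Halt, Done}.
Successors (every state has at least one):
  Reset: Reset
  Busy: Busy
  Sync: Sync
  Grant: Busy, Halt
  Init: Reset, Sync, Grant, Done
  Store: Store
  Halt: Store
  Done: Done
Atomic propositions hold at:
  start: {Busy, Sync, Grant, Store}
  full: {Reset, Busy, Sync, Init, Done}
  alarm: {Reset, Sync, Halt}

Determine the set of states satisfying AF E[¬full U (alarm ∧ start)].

Sat(¬full) = {Grant, Store, Halt}
Sat(alarm ∧ start) = {Sync}
E[¬full U (alarm ∧ start)]: least fixpoint, start Z0 = Sat((alarm ∧ start)) = {Sync}, add states in Sat(¬full) with some successor in Z. Already a fixed point.
Sat(E[¬full U (alarm ∧ start)]) = {Sync}
AF E[¬full U (alarm ∧ start)]: least fixpoint, start Z0 = {Sync}, add states with every successor in Z. Already a fixed point.
Sat(AF E[¬full U (alarm ∧ start)]) = {Sync}

{Sync}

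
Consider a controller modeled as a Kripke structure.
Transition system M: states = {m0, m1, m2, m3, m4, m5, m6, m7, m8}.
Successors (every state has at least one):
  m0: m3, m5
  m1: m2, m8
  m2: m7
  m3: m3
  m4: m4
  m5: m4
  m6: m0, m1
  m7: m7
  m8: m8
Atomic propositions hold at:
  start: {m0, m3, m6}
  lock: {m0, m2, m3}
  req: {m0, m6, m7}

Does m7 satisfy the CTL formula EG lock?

EG lock: greatest fixpoint, start Z0 = {m0, m2, m3}, keep only states in Sat with some successor in Z. Z1 = {m0, m3}; fixed.
Sat(EG lock) = {m0, m3}
m7 ∉ Sat(EG lock) = {m0, m3}, so the formula does not hold at m7.

No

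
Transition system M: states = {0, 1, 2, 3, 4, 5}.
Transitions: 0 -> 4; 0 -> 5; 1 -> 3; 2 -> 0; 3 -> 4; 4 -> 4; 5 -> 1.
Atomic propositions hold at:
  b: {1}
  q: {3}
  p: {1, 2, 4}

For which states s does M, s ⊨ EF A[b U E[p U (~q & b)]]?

{0, 1, 2, 5}

Sat(~q) = {0, 1, 2, 4, 5}
Sat(~q & b) = {1}
E[p U (~q & b)]: least fixpoint, start Z0 = Sat((~q & b)) = {1}, add states in Sat(p) with some successor in Z. Already a fixed point.
Sat(E[p U (~q & b)]) = {1}
A[b U E[p U (~q & b)]]: least fixpoint, start Z0 = Sat(E[p U (~q & b)]) = {1}, add states in Sat(b) with every successor in Z. Already a fixed point.
Sat(A[b U E[p U (~q & b)]]) = {1}
EF A[b U E[p U (~q & b)]]: least fixpoint, start Z0 = {1}, add states with some successor in Z. Z1 = {1, 5}; Z2 = {0, 1, 5}; Z3 = {0, 1, 2, 5}; fixed.
Sat(EF A[b U E[p U (~q & b)]]) = {0, 1, 2, 5}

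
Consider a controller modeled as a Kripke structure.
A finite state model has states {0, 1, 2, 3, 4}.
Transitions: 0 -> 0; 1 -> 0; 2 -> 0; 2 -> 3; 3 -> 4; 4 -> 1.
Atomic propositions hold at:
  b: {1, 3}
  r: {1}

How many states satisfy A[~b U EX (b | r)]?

2

Sat(~b) = {0, 2, 4}
Sat(b | r) = {1, 3}
Sat(EX (b | r)) = {s : some successor in {1, 3}} = {2, 4}
A[~b U EX (b | r)]: least fixpoint, start Z0 = Sat(EX (b | r)) = {2, 4}, add states in Sat(~b) with every successor in Z. Already a fixed point.
Sat(A[~b U EX (b | r)]) = {2, 4}
|Sat(A[~b U EX (b | r)])| = |{2, 4}| = 2.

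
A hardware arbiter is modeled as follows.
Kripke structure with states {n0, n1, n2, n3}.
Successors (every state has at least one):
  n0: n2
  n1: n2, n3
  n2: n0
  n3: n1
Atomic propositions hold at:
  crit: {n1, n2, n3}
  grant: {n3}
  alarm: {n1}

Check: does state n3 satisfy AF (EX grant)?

Yes

Sat(EX grant) = {s : some successor in {n3}} = {n1}
AF (EX grant): least fixpoint, start Z0 = {n1}, add states with every successor in Z. Z1 = {n1, n3}; fixed.
Sat(AF (EX grant)) = {n1, n3}
n3 ∈ Sat(AF (EX grant)) = {n1, n3}, so the formula holds at n3.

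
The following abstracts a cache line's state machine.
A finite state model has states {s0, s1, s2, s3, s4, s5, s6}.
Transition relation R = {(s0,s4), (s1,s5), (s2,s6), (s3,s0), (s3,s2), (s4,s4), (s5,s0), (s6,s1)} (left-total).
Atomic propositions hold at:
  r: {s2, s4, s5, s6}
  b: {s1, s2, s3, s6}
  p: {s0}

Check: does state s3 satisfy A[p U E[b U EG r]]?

EG r: greatest fixpoint, start Z0 = {s2, s4, s5, s6}, keep only states in Sat with some successor in Z. Z1 = {s2, s4}; Z2 = {s4}; fixed.
Sat(EG r) = {s4}
E[b U EG r]: least fixpoint, start Z0 = Sat(EG r) = {s4}, add states in Sat(b) with some successor in Z. Already a fixed point.
Sat(E[b U EG r]) = {s4}
A[p U E[b U EG r]]: least fixpoint, start Z0 = Sat(E[b U EG r]) = {s4}, add states in Sat(p) with every successor in Z. Z1 = {s0, s4}; fixed.
Sat(A[p U E[b U EG r]]) = {s0, s4}
s3 ∉ Sat(A[p U E[b U EG r]]) = {s0, s4}, so the formula does not hold at s3.

No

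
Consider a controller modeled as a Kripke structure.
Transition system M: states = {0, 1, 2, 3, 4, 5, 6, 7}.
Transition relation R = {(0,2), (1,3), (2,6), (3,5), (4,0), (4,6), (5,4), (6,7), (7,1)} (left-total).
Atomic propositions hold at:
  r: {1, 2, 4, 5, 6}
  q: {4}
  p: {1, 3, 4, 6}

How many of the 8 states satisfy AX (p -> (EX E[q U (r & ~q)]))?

Sat(~q) = {0, 1, 2, 3, 5, 6, 7}
Sat(r & ~q) = {1, 2, 5, 6}
E[q U (r & ~q)]: least fixpoint, start Z0 = Sat((r & ~q)) = {1, 2, 5, 6}, add states in Sat(q) with some successor in Z. Z1 = {1, 2, 4, 5, 6}; fixed.
Sat(E[q U (r & ~q)]) = {1, 2, 4, 5, 6}
Sat(EX E[q U (r & ~q)]) = {s : some successor in {1, 2, 4, 5, 6}} = {0, 2, 3, 4, 5, 7}
Sat(p -> (EX E[q U (r & ~q)])) = {0, 2, 3, 4, 5, 7}
Sat(AX (p -> (EX E[q U (r & ~q)]))) = {s : every successor in {0, 2, 3, 4, 5, 7}} = {0, 1, 3, 5, 6}
|Sat(AX (p -> (EX E[q U (r & ~q)])))| = |{0, 1, 3, 5, 6}| = 5.

5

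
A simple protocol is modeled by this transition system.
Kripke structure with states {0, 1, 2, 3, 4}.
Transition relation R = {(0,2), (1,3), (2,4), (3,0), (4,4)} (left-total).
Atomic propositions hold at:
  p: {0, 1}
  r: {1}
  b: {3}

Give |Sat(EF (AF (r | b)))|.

2

Sat(r | b) = {1, 3}
AF (r | b): least fixpoint, start Z0 = {1, 3}, add states with every successor in Z. Already a fixed point.
Sat(AF (r | b)) = {1, 3}
EF (AF (r | b)): least fixpoint, start Z0 = {1, 3}, add states with some successor in Z. Already a fixed point.
Sat(EF (AF (r | b))) = {1, 3}
|Sat(EF (AF (r | b)))| = |{1, 3}| = 2.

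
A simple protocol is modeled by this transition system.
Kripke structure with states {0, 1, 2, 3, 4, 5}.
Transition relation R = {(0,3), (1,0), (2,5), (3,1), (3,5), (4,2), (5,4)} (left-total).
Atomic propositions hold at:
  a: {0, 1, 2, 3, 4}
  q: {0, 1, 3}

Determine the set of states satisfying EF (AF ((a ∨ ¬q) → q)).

Sat(¬q) = {2, 4, 5}
Sat(a ∨ ¬q) = {0, 1, 2, 3, 4, 5}
Sat((a ∨ ¬q) → q) = {0, 1, 3}
AF ((a ∨ ¬q) → q): least fixpoint, start Z0 = {0, 1, 3}, add states with every successor in Z. Already a fixed point.
Sat(AF ((a ∨ ¬q) → q)) = {0, 1, 3}
EF (AF ((a ∨ ¬q) → q)): least fixpoint, start Z0 = {0, 1, 3}, add states with some successor in Z. Already a fixed point.
Sat(EF (AF ((a ∨ ¬q) → q))) = {0, 1, 3}

{0, 1, 3}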